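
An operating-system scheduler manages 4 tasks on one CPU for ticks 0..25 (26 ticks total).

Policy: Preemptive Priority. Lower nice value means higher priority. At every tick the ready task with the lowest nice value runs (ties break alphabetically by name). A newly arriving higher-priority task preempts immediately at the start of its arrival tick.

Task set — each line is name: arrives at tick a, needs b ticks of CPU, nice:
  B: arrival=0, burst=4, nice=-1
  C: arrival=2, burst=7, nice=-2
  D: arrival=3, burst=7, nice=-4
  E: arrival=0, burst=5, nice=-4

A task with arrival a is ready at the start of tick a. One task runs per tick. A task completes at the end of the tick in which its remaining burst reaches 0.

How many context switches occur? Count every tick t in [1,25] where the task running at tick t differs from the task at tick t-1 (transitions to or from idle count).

context switches = 5

t=0: ready={B,E} → run E
t=1: ready={B,E} → run E
t=2: ready={B,C,E} → run E
t=3: ready={B,C,D,E} → run D
t=4: ready={B,C,D,E} → run D
t=5: ready={B,C,D,E} → run D
t=6: ready={B,C,D,E} → run D
t=7: ready={B,C,D,E} → run D
t=8: ready={B,C,D,E} → run D
t=9: ready={B,C,D,E} → run D
t=10: ready={B,C,E} → run E
t=11: ready={B,C,E} → run E
t=12: ready={B,C} → run C
t=13: ready={B,C} → run C
t=14: ready={B,C} → run C
t=15: ready={B,C} → run C
t=16: ready={B,C} → run C
t=17: ready={B,C} → run C
t=18: ready={B,C} → run C
t=19: ready={B} → run B
t=20: ready={B} → run B
t=21: ready={B} → run B
t=22: ready={B} → run B
t=23: (idle)
t=24: (idle)
t=25: (idle)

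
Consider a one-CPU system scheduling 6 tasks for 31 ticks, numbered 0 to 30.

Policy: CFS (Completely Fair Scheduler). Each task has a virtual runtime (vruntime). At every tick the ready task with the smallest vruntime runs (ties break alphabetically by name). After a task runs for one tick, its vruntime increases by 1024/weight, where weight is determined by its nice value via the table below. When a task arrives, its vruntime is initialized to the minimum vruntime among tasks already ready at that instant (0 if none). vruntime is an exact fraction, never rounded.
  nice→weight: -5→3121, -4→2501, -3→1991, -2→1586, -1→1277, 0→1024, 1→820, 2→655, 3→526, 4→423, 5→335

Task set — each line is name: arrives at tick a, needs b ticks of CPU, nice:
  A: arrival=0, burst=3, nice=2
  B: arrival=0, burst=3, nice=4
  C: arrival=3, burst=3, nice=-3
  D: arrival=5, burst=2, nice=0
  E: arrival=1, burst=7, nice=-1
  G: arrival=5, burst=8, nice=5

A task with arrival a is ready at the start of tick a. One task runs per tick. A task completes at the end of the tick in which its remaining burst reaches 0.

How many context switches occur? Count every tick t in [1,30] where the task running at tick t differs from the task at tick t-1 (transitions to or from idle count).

context switches = 20

t=0: vr[A=0 B=0] → run A
t=1: vr[A=1024/655 B=0 E=0] → run B
t=2: vr[A=1024/655 B=1024/423 E=0] → run E
t=3: vr[A=1024/655 B=1024/423 C=1024/1277 E=1024/1277] → run C
t=4: vr[A=1024/655 B=1024/423 C=3346432/2542507 E=1024/1277] → run E
t=5: vr[A=1024/655 B=1024/423 C=3346432/2542507 D=3346432/2542507 E=2048/1277 G=3346432/2542507] → run C
t=6: vr[A=1024/655 B=1024/423 C=4654080/2542507 D=3346432/2542507 E=2048/1277 G=3346432/2542507] → run D
t=7: vr[A=1024/655 B=1024/423 C=4654080/2542507 D=5888939/2542507 E=2048/1277 G=3346432/2542507] → run G
t=8: vr[A=1024/655 B=1024/423 C=4654080/2542507 D=5888939/2542507 E=2048/1277 G=3724581888/851739845] → run A
t=9: vr[A=2048/655 B=1024/423 C=4654080/2542507 D=5888939/2542507 E=2048/1277 G=3724581888/851739845] → run E
t=10: vr[A=2048/655 B=1024/423 C=4654080/2542507 D=5888939/2542507 E=3072/1277 G=3724581888/851739845] → run C
t=11: vr[A=2048/655 B=1024/423 D=5888939/2542507 E=3072/1277 G=3724581888/851739845] → run D
t=12: vr[A=2048/655 B=1024/423 E=3072/1277 G=3724581888/851739845] → run E
t=13: vr[A=2048/655 B=1024/423 E=4096/1277 G=3724581888/851739845] → run B
t=14: vr[A=2048/655 B=2048/423 E=4096/1277 G=3724581888/851739845] → run A
t=15: vr[B=2048/423 E=4096/1277 G=3724581888/851739845] → run E
t=16: vr[B=2048/423 E=5120/1277 G=3724581888/851739845] → run E
t=17: vr[B=2048/423 E=6144/1277 G=3724581888/851739845] → run G
t=18: vr[B=2048/423 E=6144/1277 G=6328109056/851739845] → run E
t=19: vr[B=2048/423 G=6328109056/851739845] → run B
t=20: vr[G=6328109056/851739845] → run G
t=21: vr[G=8931636224/851739845] → run G
t=22: vr[G=11535163392/851739845] → run G
t=23: vr[G=2827738112/170347969] → run G
t=24: vr[G=16742217728/851739845] → run G
t=25: vr[G=19345744896/851739845] → run G
t=26: (idle)
t=27: (idle)
t=28: (idle)
t=29: (idle)
t=30: (idle)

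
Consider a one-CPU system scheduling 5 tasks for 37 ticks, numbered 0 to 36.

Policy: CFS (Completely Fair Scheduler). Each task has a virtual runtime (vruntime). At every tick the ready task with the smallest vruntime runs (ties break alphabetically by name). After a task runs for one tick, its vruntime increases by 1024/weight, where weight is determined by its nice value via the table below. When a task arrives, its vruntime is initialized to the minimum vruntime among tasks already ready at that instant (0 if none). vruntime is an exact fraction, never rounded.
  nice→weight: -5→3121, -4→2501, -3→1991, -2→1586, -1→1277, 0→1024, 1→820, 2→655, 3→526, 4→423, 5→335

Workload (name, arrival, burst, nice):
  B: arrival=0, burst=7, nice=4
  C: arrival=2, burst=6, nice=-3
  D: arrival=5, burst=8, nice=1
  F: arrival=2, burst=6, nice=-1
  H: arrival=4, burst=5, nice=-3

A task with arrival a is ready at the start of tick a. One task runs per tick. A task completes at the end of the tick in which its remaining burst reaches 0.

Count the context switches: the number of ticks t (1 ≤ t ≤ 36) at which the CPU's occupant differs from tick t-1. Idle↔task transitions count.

t=0: vr[B=0] → run B
t=1: vr[B=1024/423] → run B
t=2: vr[B=2048/423 C=2048/423 F=2048/423] → run B
t=3: vr[B=1024/141 C=2048/423 F=2048/423] → run C
t=4: vr[B=1024/141 C=4510720/842193 F=2048/423 H=2048/423] → run F
t=5: vr[B=1024/141 C=4510720/842193 D=2048/423 F=3048448/540171 H=2048/423] → run D
t=6: vr[B=1024/141 C=4510720/842193 D=528128/86715 F=3048448/540171 H=2048/423] → run H
t=7: vr[B=1024/141 C=4510720/842193 D=528128/86715 F=3048448/540171 H=4510720/842193] → run C
t=8: vr[B=1024/141 C=4943872/842193 D=528128/86715 F=3048448/540171 H=4510720/842193] → run H
t=9: vr[B=1024/141 C=4943872/842193 D=528128/86715 F=3048448/540171 H=4943872/842193] → run F
t=10: vr[B=1024/141 C=4943872/842193 D=528128/86715 F=3481600/540171 H=4943872/842193] → run C
t=11: vr[B=1024/141 C=5377024/842193 D=528128/86715 F=3481600/540171 H=4943872/842193] → run H
t=12: vr[B=1024/141 C=5377024/842193 D=528128/86715 F=3481600/540171 H=5377024/842193] → run D
t=13: vr[B=1024/141 C=5377024/842193 D=636416/86715 F=3481600/540171 H=5377024/842193] → run C
t=14: vr[B=1024/141 C=5810176/842193 D=636416/86715 F=3481600/540171 H=5377024/842193] → run H
t=15: vr[B=1024/141 C=5810176/842193 D=636416/86715 F=3481600/540171 H=5810176/842193] → run F
t=16: vr[B=1024/141 C=5810176/842193 D=636416/86715 F=3914752/540171 H=5810176/842193] → run C
t=17: vr[B=1024/141 C=6243328/842193 D=636416/86715 F=3914752/540171 H=5810176/842193] → run H
t=18: vr[B=1024/141 C=6243328/842193 D=636416/86715 F=3914752/540171] → run F
t=19: vr[B=1024/141 C=6243328/842193 D=636416/86715 F=4347904/540171] → run B
t=20: vr[B=4096/423 C=6243328/842193 D=636416/86715 F=4347904/540171] → run D
t=21: vr[B=4096/423 C=6243328/842193 D=744704/86715 F=4347904/540171] → run C
t=22: vr[B=4096/423 D=744704/86715 F=4347904/540171] → run F
t=23: vr[B=4096/423 D=744704/86715 F=4781056/540171] → run D
t=24: vr[B=4096/423 D=852992/86715 F=4781056/540171] → run F
t=25: vr[B=4096/423 D=852992/86715] → run B
t=26: vr[B=5120/423 D=852992/86715] → run D
t=27: vr[B=5120/423 D=192256/17343] → run D
t=28: vr[B=5120/423 D=1069568/86715] → run B
t=29: vr[B=2048/141 D=1069568/86715] → run D
t=30: vr[B=2048/141 D=1177856/86715] → run D
t=31: vr[B=2048/141] → run B
t=32: (idle)
t=33: (idle)
t=34: (idle)
t=35: (idle)
t=36: (idle)

context switches = 28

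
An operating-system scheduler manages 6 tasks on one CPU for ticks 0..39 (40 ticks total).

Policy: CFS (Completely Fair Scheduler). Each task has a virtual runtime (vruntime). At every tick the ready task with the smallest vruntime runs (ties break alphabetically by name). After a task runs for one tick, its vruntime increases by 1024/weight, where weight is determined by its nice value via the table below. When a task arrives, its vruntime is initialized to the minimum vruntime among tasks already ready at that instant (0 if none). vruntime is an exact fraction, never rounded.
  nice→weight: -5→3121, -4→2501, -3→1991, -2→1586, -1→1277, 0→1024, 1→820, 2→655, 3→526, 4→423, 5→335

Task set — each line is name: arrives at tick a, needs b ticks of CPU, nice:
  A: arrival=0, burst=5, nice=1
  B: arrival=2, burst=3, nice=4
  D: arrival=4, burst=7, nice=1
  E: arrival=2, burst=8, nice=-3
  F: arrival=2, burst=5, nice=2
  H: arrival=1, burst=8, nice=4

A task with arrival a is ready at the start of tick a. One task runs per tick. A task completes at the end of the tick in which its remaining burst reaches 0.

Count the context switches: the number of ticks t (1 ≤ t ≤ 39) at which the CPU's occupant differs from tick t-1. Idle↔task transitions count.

context switches = 29

t=0: vr[A=0] → run A
t=1: vr[A=256/205 H=256/205] → run A
t=2: vr[A=512/205 B=256/205 E=256/205 F=256/205 H=256/205] → run B
t=3: vr[A=512/205 B=318208/86715 E=256/205 F=256/205 H=256/205] → run E
t=4: vr[A=512/205 B=318208/86715 D=256/205 E=719616/408155 F=256/205 H=256/205] → run D
t=5: vr[A=512/205 B=318208/86715 D=512/205 E=719616/408155 F=256/205 H=256/205] → run F
t=6: vr[A=512/205 B=318208/86715 D=512/205 E=719616/408155 F=15104/5371 H=256/205] → run H
t=7: vr[A=512/205 B=318208/86715 D=512/205 E=719616/408155 F=15104/5371 H=318208/86715] → run E
t=8: vr[A=512/205 B=318208/86715 D=512/205 E=929536/408155 F=15104/5371 H=318208/86715] → run E
t=9: vr[A=512/205 B=318208/86715 D=512/205 E=1139456/408155 F=15104/5371 H=318208/86715] → run A
t=10: vr[A=768/205 B=318208/86715 D=512/205 E=1139456/408155 F=15104/5371 H=318208/86715] → run D
t=11: vr[A=768/205 B=318208/86715 D=768/205 E=1139456/408155 F=15104/5371 H=318208/86715] → run E
t=12: vr[A=768/205 B=318208/86715 D=768/205 E=1349376/408155 F=15104/5371 H=318208/86715] → run F
t=13: vr[A=768/205 B=318208/86715 D=768/205 E=1349376/408155 F=117504/26855 H=318208/86715] → run E
t=14: vr[A=768/205 B=318208/86715 D=768/205 E=1559296/408155 F=117504/26855 H=318208/86715] → run B
t=15: vr[A=768/205 B=528128/86715 D=768/205 E=1559296/408155 F=117504/26855 H=318208/86715] → run H
t=16: vr[A=768/205 B=528128/86715 D=768/205 E=1559296/408155 F=117504/26855 H=528128/86715] → run A
t=17: vr[A=1024/205 B=528128/86715 D=768/205 E=1559296/408155 F=117504/26855 H=528128/86715] → run D
t=18: vr[A=1024/205 B=528128/86715 D=1024/205 E=1559296/408155 F=117504/26855 H=528128/86715] → run E
t=19: vr[A=1024/205 B=528128/86715 D=1024/205 E=1769216/408155 F=117504/26855 H=528128/86715] → run E
t=20: vr[A=1024/205 B=528128/86715 D=1024/205 E=1979136/408155 F=117504/26855 H=528128/86715] → run F
t=21: vr[A=1024/205 B=528128/86715 D=1024/205 E=1979136/408155 F=159488/26855 H=528128/86715] → run E
t=22: vr[A=1024/205 B=528128/86715 D=1024/205 F=159488/26855 H=528128/86715] → run A
t=23: vr[B=528128/86715 D=1024/205 F=159488/26855 H=528128/86715] → run D
t=24: vr[B=528128/86715 D=256/41 F=159488/26855 H=528128/86715] → run F
t=25: vr[B=528128/86715 D=256/41 F=201472/26855 H=528128/86715] → run B
t=26: vr[D=256/41 F=201472/26855 H=528128/86715] → run H
t=27: vr[D=256/41 F=201472/26855 H=246016/28905] → run D
t=28: vr[D=1536/205 F=201472/26855 H=246016/28905] → run D
t=29: vr[D=1792/205 F=201472/26855 H=246016/28905] → run F
t=30: vr[D=1792/205 H=246016/28905] → run H
t=31: vr[D=1792/205 H=947968/86715] → run D
t=32: vr[H=947968/86715] → run H
t=33: vr[H=1157888/86715] → run H
t=34: vr[H=455936/28905] → run H
t=35: vr[H=1577728/86715] → run H
t=36: (idle)
t=37: (idle)
t=38: (idle)
t=39: (idle)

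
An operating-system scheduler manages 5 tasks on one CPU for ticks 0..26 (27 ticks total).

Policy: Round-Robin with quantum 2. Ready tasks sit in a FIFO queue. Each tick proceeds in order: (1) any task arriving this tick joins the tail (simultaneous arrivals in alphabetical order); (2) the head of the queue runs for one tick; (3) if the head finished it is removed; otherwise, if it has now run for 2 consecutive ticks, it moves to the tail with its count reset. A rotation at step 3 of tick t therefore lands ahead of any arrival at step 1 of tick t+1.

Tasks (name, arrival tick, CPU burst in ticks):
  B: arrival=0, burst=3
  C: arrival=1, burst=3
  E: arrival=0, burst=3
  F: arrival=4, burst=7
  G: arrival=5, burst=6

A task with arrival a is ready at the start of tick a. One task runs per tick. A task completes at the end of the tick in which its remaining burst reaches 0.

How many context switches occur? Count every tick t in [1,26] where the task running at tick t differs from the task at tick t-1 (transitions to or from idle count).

t=0: queue=[B,E] q_used=0 → run B
t=1: queue=[B,E,C] q_used=1 → run B
t=2: queue=[E,C,B] q_used=0 → run E
t=3: queue=[E,C,B] q_used=1 → run E
t=4: queue=[C,B,E,F] q_used=0 → run C
t=5: queue=[C,B,E,F,G] q_used=1 → run C
t=6: queue=[B,E,F,G,C] q_used=0 → run B
t=7: queue=[E,F,G,C] q_used=0 → run E
t=8: queue=[F,G,C] q_used=0 → run F
t=9: queue=[F,G,C] q_used=1 → run F
t=10: queue=[G,C,F] q_used=0 → run G
t=11: queue=[G,C,F] q_used=1 → run G
t=12: queue=[C,F,G] q_used=0 → run C
t=13: queue=[F,G] q_used=0 → run F
t=14: queue=[F,G] q_used=1 → run F
t=15: queue=[G,F] q_used=0 → run G
t=16: queue=[G,F] q_used=1 → run G
t=17: queue=[F,G] q_used=0 → run F
t=18: queue=[F,G] q_used=1 → run F
t=19: queue=[G,F] q_used=0 → run G
t=20: queue=[G,F] q_used=1 → run G
t=21: queue=[F] q_used=0 → run F
t=22: (idle)
t=23: (idle)
t=24: (idle)
t=25: (idle)
t=26: (idle)

context switches = 13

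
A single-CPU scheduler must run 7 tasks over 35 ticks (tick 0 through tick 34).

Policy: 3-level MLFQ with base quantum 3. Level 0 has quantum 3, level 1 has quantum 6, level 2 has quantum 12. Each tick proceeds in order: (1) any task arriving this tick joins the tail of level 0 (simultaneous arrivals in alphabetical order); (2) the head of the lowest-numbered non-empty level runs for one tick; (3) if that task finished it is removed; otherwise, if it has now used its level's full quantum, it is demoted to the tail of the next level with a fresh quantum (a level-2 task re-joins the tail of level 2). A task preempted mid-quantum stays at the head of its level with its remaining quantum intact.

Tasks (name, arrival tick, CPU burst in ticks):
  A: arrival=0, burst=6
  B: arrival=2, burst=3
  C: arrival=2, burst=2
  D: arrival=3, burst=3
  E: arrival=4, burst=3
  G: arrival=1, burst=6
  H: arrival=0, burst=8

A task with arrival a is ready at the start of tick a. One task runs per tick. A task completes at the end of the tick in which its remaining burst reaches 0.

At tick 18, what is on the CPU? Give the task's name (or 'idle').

t=0: L0/L1/L2 = AH/-/- → run A
t=1: L0/L1/L2 = AHG/-/- → run A
t=2: L0/L1/L2 = AHGBC/-/- → run A
t=3: L0/L1/L2 = HGBCD/A/- → run H
t=4: L0/L1/L2 = HGBCDE/A/- → run H
t=5: L0/L1/L2 = HGBCDE/A/- → run H
t=6: L0/L1/L2 = GBCDE/AH/- → run G
t=7: L0/L1/L2 = GBCDE/AH/- → run G
t=8: L0/L1/L2 = GBCDE/AH/- → run G
t=9: L0/L1/L2 = BCDE/AHG/- → run B
t=10: L0/L1/L2 = BCDE/AHG/- → run B
t=11: L0/L1/L2 = BCDE/AHG/- → run B
t=12: L0/L1/L2 = CDE/AHG/- → run C
t=13: L0/L1/L2 = CDE/AHG/- → run C
t=14: L0/L1/L2 = DE/AHG/- → run D
t=15: L0/L1/L2 = DE/AHG/- → run D
t=16: L0/L1/L2 = DE/AHG/- → run D
t=17: L0/L1/L2 = E/AHG/- → run E
t=18: L0/L1/L2 = E/AHG/- → run E
t=19: L0/L1/L2 = E/AHG/- → run E
t=20: L0/L1/L2 = -/AHG/- → run A
t=21: L0/L1/L2 = -/AHG/- → run A
t=22: L0/L1/L2 = -/AHG/- → run A
t=23: L0/L1/L2 = -/HG/- → run H
t=24: L0/L1/L2 = -/HG/- → run H
t=25: L0/L1/L2 = -/HG/- → run H
t=26: L0/L1/L2 = -/HG/- → run H
t=27: L0/L1/L2 = -/HG/- → run H
t=28: L0/L1/L2 = -/G/- → run G
t=29: L0/L1/L2 = -/G/- → run G
t=30: L0/L1/L2 = -/G/- → run G
t=31: (idle)
t=32: (idle)
t=33: (idle)
t=34: (idle)

running at tick 18 = E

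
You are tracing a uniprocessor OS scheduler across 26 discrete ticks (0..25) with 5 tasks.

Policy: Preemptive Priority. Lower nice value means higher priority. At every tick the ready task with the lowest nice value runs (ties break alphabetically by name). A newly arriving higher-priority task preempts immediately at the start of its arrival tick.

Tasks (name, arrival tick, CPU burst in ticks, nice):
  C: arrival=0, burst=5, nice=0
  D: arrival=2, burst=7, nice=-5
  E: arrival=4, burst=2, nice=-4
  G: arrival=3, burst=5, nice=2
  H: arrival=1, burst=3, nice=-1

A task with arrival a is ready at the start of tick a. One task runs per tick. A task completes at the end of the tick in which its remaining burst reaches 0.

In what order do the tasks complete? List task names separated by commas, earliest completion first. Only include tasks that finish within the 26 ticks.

t=0: ready={C} → run C
t=1: ready={C,H} → run H
t=2: ready={C,D,H} → run D
t=3: ready={C,D,G,H} → run D
t=4: ready={C,D,E,G,H} → run D
t=5: ready={C,D,E,G,H} → run D
t=6: ready={C,D,E,G,H} → run D
t=7: ready={C,D,E,G,H} → run D
t=8: ready={C,D,E,G,H} → run D
t=9: ready={C,E,G,H} → run E
t=10: ready={C,E,G,H} → run E
t=11: ready={C,G,H} → run H
t=12: ready={C,G,H} → run H
t=13: ready={C,G} → run C
t=14: ready={C,G} → run C
t=15: ready={C,G} → run C
t=16: ready={C,G} → run C
t=17: ready={G} → run G
t=18: ready={G} → run G
t=19: ready={G} → run G
t=20: ready={G} → run G
t=21: ready={G} → run G
t=22: (idle)
t=23: (idle)
t=24: (idle)
t=25: (idle)

completion order = D, E, H, C, G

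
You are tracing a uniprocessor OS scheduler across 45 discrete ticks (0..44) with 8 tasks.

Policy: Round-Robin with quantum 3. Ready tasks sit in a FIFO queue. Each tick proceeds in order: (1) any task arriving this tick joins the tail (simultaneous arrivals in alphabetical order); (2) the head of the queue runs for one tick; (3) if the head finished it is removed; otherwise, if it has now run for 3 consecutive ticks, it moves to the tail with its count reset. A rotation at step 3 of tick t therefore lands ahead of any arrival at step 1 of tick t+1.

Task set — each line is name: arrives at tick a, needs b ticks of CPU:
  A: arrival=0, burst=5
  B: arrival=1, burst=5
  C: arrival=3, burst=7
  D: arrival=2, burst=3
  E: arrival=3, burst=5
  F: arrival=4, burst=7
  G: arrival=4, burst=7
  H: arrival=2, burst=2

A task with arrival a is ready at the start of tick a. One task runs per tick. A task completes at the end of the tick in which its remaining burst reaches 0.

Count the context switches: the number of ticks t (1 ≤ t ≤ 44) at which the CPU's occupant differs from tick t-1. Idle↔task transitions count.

context switches = 17

t=0: queue=[A] q_used=0 → run A
t=1: queue=[A,B] q_used=1 → run A
t=2: queue=[A,B,D,H] q_used=2 → run A
t=3: queue=[B,D,H,A,C,E] q_used=0 → run B
t=4: queue=[B,D,H,A,C,E,F,G] q_used=1 → run B
t=5: queue=[B,D,H,A,C,E,F,G] q_used=2 → run B
t=6: queue=[D,H,A,C,E,F,G,B] q_used=0 → run D
t=7: queue=[D,H,A,C,E,F,G,B] q_used=1 → run D
t=8: queue=[D,H,A,C,E,F,G,B] q_used=2 → run D
t=9: queue=[H,A,C,E,F,G,B] q_used=0 → run H
t=10: queue=[H,A,C,E,F,G,B] q_used=1 → run H
t=11: queue=[A,C,E,F,G,B] q_used=0 → run A
t=12: queue=[A,C,E,F,G,B] q_used=1 → run A
t=13: queue=[C,E,F,G,B] q_used=0 → run C
t=14: queue=[C,E,F,G,B] q_used=1 → run C
t=15: queue=[C,E,F,G,B] q_used=2 → run C
t=16: queue=[E,F,G,B,C] q_used=0 → run E
t=17: queue=[E,F,G,B,C] q_used=1 → run E
t=18: queue=[E,F,G,B,C] q_used=2 → run E
t=19: queue=[F,G,B,C,E] q_used=0 → run F
t=20: queue=[F,G,B,C,E] q_used=1 → run F
t=21: queue=[F,G,B,C,E] q_used=2 → run F
t=22: queue=[G,B,C,E,F] q_used=0 → run G
t=23: queue=[G,B,C,E,F] q_used=1 → run G
t=24: queue=[G,B,C,E,F] q_used=2 → run G
t=25: queue=[B,C,E,F,G] q_used=0 → run B
t=26: queue=[B,C,E,F,G] q_used=1 → run B
t=27: queue=[C,E,F,G] q_used=0 → run C
t=28: queue=[C,E,F,G] q_used=1 → run C
t=29: queue=[C,E,F,G] q_used=2 → run C
t=30: queue=[E,F,G,C] q_used=0 → run E
t=31: queue=[E,F,G,C] q_used=1 → run E
t=32: queue=[F,G,C] q_used=0 → run F
t=33: queue=[F,G,C] q_used=1 → run F
t=34: queue=[F,G,C] q_used=2 → run F
t=35: queue=[G,C,F] q_used=0 → run G
t=36: queue=[G,C,F] q_used=1 → run G
t=37: queue=[G,C,F] q_used=2 → run G
t=38: queue=[C,F,G] q_used=0 → run C
t=39: queue=[F,G] q_used=0 → run F
t=40: queue=[G] q_used=0 → run G
t=41: (idle)
t=42: (idle)
t=43: (idle)
t=44: (idle)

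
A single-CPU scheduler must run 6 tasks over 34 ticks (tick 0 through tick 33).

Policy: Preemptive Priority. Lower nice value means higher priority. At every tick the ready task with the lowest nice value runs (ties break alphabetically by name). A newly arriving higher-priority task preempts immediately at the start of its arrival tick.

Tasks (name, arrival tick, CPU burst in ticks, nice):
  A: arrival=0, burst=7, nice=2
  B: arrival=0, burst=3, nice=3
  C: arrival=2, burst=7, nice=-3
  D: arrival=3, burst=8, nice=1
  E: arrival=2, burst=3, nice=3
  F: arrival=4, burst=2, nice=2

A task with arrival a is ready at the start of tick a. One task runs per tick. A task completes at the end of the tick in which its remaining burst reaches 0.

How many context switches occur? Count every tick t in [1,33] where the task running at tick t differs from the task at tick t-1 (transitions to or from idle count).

context switches = 7

t=0: ready={A,B} → run A
t=1: ready={A,B} → run A
t=2: ready={A,B,C,E} → run C
t=3: ready={A,B,C,D,E} → run C
t=4: ready={A,B,C,D,E,F} → run C
t=5: ready={A,B,C,D,E,F} → run C
t=6: ready={A,B,C,D,E,F} → run C
t=7: ready={A,B,C,D,E,F} → run C
t=8: ready={A,B,C,D,E,F} → run C
t=9: ready={A,B,D,E,F} → run D
t=10: ready={A,B,D,E,F} → run D
t=11: ready={A,B,D,E,F} → run D
t=12: ready={A,B,D,E,F} → run D
t=13: ready={A,B,D,E,F} → run D
t=14: ready={A,B,D,E,F} → run D
t=15: ready={A,B,D,E,F} → run D
t=16: ready={A,B,D,E,F} → run D
t=17: ready={A,B,E,F} → run A
t=18: ready={A,B,E,F} → run A
t=19: ready={A,B,E,F} → run A
t=20: ready={A,B,E,F} → run A
t=21: ready={A,B,E,F} → run A
t=22: ready={B,E,F} → run F
t=23: ready={B,E,F} → run F
t=24: ready={B,E} → run B
t=25: ready={B,E} → run B
t=26: ready={B,E} → run B
t=27: ready={E} → run E
t=28: ready={E} → run E
t=29: ready={E} → run E
t=30: (idle)
t=31: (idle)
t=32: (idle)
t=33: (idle)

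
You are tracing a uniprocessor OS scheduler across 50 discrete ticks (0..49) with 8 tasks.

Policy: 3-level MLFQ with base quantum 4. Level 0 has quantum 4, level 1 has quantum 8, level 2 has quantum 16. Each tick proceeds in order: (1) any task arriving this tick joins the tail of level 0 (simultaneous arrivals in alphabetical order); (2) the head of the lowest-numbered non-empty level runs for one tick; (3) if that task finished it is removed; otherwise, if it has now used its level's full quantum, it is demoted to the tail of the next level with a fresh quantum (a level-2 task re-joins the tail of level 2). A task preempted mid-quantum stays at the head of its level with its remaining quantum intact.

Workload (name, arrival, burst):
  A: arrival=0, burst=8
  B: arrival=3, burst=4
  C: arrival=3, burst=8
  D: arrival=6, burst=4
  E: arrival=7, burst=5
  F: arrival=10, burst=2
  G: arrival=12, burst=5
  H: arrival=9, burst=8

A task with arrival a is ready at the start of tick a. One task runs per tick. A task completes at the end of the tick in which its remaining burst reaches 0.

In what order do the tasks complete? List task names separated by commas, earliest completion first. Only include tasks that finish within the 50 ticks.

t=0: L0/L1/L2 = A/-/- → run A
t=1: L0/L1/L2 = A/-/- → run A
t=2: L0/L1/L2 = A/-/- → run A
t=3: L0/L1/L2 = ABC/-/- → run A
t=4: L0/L1/L2 = BC/A/- → run B
t=5: L0/L1/L2 = BC/A/- → run B
t=6: L0/L1/L2 = BCD/A/- → run B
t=7: L0/L1/L2 = BCDE/A/- → run B
t=8: L0/L1/L2 = CDE/A/- → run C
t=9: L0/L1/L2 = CDEH/A/- → run C
t=10: L0/L1/L2 = CDEHF/A/- → run C
t=11: L0/L1/L2 = CDEHF/A/- → run C
t=12: L0/L1/L2 = DEHFG/AC/- → run D
t=13: L0/L1/L2 = DEHFG/AC/- → run D
t=14: L0/L1/L2 = DEHFG/AC/- → run D
t=15: L0/L1/L2 = DEHFG/AC/- → run D
t=16: L0/L1/L2 = EHFG/AC/- → run E
t=17: L0/L1/L2 = EHFG/AC/- → run E
t=18: L0/L1/L2 = EHFG/AC/- → run E
t=19: L0/L1/L2 = EHFG/AC/- → run E
t=20: L0/L1/L2 = HFG/ACE/- → run H
t=21: L0/L1/L2 = HFG/ACE/- → run H
t=22: L0/L1/L2 = HFG/ACE/- → run H
t=23: L0/L1/L2 = HFG/ACE/- → run H
t=24: L0/L1/L2 = FG/ACEH/- → run F
t=25: L0/L1/L2 = FG/ACEH/- → run F
t=26: L0/L1/L2 = G/ACEH/- → run G
t=27: L0/L1/L2 = G/ACEH/- → run G
t=28: L0/L1/L2 = G/ACEH/- → run G
t=29: L0/L1/L2 = G/ACEH/- → run G
t=30: L0/L1/L2 = -/ACEHG/- → run A
t=31: L0/L1/L2 = -/ACEHG/- → run A
t=32: L0/L1/L2 = -/ACEHG/- → run A
t=33: L0/L1/L2 = -/ACEHG/- → run A
t=34: L0/L1/L2 = -/CEHG/- → run C
t=35: L0/L1/L2 = -/CEHG/- → run C
t=36: L0/L1/L2 = -/CEHG/- → run C
t=37: L0/L1/L2 = -/CEHG/- → run C
t=38: L0/L1/L2 = -/EHG/- → run E
t=39: L0/L1/L2 = -/HG/- → run H
t=40: L0/L1/L2 = -/HG/- → run H
t=41: L0/L1/L2 = -/HG/- → run H
t=42: L0/L1/L2 = -/HG/- → run H
t=43: L0/L1/L2 = -/G/- → run G
t=44: (idle)
t=45: (idle)
t=46: (idle)
t=47: (idle)
t=48: (idle)
t=49: (idle)

completion order = B, D, F, A, C, E, H, G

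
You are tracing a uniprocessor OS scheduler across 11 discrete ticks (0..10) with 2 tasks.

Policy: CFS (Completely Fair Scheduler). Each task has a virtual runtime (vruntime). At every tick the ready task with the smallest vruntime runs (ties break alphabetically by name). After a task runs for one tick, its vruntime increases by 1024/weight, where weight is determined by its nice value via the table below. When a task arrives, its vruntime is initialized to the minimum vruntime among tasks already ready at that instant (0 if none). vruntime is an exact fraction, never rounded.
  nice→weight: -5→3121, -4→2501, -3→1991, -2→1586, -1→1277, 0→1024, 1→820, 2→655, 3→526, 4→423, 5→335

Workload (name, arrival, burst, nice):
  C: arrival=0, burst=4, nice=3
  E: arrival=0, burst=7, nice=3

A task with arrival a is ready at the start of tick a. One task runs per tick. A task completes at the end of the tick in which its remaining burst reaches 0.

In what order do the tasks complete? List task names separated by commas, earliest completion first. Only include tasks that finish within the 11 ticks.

completion order = C, E

t=0: vr[C=0 E=0] → run C
t=1: vr[C=512/263 E=0] → run E
t=2: vr[C=512/263 E=512/263] → run C
t=3: vr[C=1024/263 E=512/263] → run E
t=4: vr[C=1024/263 E=1024/263] → run C
t=5: vr[C=1536/263 E=1024/263] → run E
t=6: vr[C=1536/263 E=1536/263] → run C
t=7: vr[E=1536/263] → run E
t=8: vr[E=2048/263] → run E
t=9: vr[E=2560/263] → run E
t=10: vr[E=3072/263] → run E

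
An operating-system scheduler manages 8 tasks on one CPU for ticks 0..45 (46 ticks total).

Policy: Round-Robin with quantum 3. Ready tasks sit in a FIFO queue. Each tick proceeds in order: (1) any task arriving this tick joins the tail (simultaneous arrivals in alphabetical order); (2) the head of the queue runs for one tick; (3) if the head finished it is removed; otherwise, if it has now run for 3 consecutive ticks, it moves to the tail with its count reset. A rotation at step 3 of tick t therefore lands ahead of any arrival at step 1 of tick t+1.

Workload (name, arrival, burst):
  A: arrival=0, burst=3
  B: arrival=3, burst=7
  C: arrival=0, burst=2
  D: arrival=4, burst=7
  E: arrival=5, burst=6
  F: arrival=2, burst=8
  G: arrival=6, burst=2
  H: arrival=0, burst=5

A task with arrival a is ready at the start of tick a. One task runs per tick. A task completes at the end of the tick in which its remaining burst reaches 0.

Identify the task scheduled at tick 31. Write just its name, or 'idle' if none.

running at tick 31 = D

t=0: queue=[A,C,H] q_used=0 → run A
t=1: queue=[A,C,H] q_used=1 → run A
t=2: queue=[A,C,H,F] q_used=2 → run A
t=3: queue=[C,H,F,B] q_used=0 → run C
t=4: queue=[C,H,F,B,D] q_used=1 → run C
t=5: queue=[H,F,B,D,E] q_used=0 → run H
t=6: queue=[H,F,B,D,E,G] q_used=1 → run H
t=7: queue=[H,F,B,D,E,G] q_used=2 → run H
t=8: queue=[F,B,D,E,G,H] q_used=0 → run F
t=9: queue=[F,B,D,E,G,H] q_used=1 → run F
t=10: queue=[F,B,D,E,G,H] q_used=2 → run F
t=11: queue=[B,D,E,G,H,F] q_used=0 → run B
t=12: queue=[B,D,E,G,H,F] q_used=1 → run B
t=13: queue=[B,D,E,G,H,F] q_used=2 → run B
t=14: queue=[D,E,G,H,F,B] q_used=0 → run D
t=15: queue=[D,E,G,H,F,B] q_used=1 → run D
t=16: queue=[D,E,G,H,F,B] q_used=2 → run D
t=17: queue=[E,G,H,F,B,D] q_used=0 → run E
t=18: queue=[E,G,H,F,B,D] q_used=1 → run E
t=19: queue=[E,G,H,F,B,D] q_used=2 → run E
t=20: queue=[G,H,F,B,D,E] q_used=0 → run G
t=21: queue=[G,H,F,B,D,E] q_used=1 → run G
t=22: queue=[H,F,B,D,E] q_used=0 → run H
t=23: queue=[H,F,B,D,E] q_used=1 → run H
t=24: queue=[F,B,D,E] q_used=0 → run F
t=25: queue=[F,B,D,E] q_used=1 → run F
t=26: queue=[F,B,D,E] q_used=2 → run F
t=27: queue=[B,D,E,F] q_used=0 → run B
t=28: queue=[B,D,E,F] q_used=1 → run B
t=29: queue=[B,D,E,F] q_used=2 → run B
t=30: queue=[D,E,F,B] q_used=0 → run D
t=31: queue=[D,E,F,B] q_used=1 → run D
t=32: queue=[D,E,F,B] q_used=2 → run D
t=33: queue=[E,F,B,D] q_used=0 → run E
t=34: queue=[E,F,B,D] q_used=1 → run E
t=35: queue=[E,F,B,D] q_used=2 → run E
t=36: queue=[F,B,D] q_used=0 → run F
t=37: queue=[F,B,D] q_used=1 → run F
t=38: queue=[B,D] q_used=0 → run B
t=39: queue=[D] q_used=0 → run D
t=40: (idle)
t=41: (idle)
t=42: (idle)
t=43: (idle)
t=44: (idle)
t=45: (idle)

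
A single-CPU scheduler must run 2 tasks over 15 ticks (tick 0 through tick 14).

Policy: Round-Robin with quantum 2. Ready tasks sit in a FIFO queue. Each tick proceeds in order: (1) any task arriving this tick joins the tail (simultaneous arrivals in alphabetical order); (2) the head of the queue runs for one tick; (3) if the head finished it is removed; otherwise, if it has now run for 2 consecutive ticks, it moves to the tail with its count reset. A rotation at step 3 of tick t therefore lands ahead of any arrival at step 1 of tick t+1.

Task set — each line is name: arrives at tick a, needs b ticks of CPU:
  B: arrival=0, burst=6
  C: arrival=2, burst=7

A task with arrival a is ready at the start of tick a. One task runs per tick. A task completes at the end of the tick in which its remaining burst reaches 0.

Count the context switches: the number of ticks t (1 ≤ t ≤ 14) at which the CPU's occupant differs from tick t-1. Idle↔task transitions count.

context switches = 4

t=0: queue=[B] q_used=0 → run B
t=1: queue=[B] q_used=1 → run B
t=2: queue=[B,C] q_used=0 → run B
t=3: queue=[B,C] q_used=1 → run B
t=4: queue=[C,B] q_used=0 → run C
t=5: queue=[C,B] q_used=1 → run C
t=6: queue=[B,C] q_used=0 → run B
t=7: queue=[B,C] q_used=1 → run B
t=8: queue=[C] q_used=0 → run C
t=9: queue=[C] q_used=1 → run C
t=10: queue=[C] q_used=0 → run C
t=11: queue=[C] q_used=1 → run C
t=12: queue=[C] q_used=0 → run C
t=13: (idle)
t=14: (idle)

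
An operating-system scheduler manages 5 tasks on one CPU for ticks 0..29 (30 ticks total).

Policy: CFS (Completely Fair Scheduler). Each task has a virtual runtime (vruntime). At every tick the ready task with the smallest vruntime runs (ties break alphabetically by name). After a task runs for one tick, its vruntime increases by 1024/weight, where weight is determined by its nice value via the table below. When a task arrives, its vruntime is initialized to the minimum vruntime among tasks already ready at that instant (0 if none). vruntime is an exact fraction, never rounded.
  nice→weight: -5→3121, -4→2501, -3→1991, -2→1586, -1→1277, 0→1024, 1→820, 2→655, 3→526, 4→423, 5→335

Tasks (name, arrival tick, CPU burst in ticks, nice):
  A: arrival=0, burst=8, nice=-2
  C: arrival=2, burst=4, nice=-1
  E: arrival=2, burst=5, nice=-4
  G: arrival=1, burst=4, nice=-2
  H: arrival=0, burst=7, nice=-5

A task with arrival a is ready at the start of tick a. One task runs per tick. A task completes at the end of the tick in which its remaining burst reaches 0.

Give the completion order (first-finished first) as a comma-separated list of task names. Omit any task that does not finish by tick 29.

completion order = E, G, H, C, A

t=0: vr[A=0 H=0] → run A
t=1: vr[A=512/793 G=0 H=0] → run G
t=2: vr[A=512/793 C=0 E=0 G=512/793 H=0] → run C
t=3: vr[A=512/793 C=1024/1277 E=0 G=512/793 H=0] → run E
t=4: vr[A=512/793 C=1024/1277 E=1024/2501 G=512/793 H=0] → run H
t=5: vr[A=512/793 C=1024/1277 E=1024/2501 G=512/793 H=1024/3121] → run H
t=6: vr[A=512/793 C=1024/1277 E=1024/2501 G=512/793 H=2048/3121] → run E
t=7: vr[A=512/793 C=1024/1277 E=2048/2501 G=512/793 H=2048/3121] → run A
t=8: vr[A=1024/793 C=1024/1277 E=2048/2501 G=512/793 H=2048/3121] → run G
t=9: vr[A=1024/793 C=1024/1277 E=2048/2501 G=1024/793 H=2048/3121] → run H
t=10: vr[A=1024/793 C=1024/1277 E=2048/2501 G=1024/793 H=3072/3121] → run C
t=11: vr[A=1024/793 C=2048/1277 E=2048/2501 G=1024/793 H=3072/3121] → run E
t=12: vr[A=1024/793 C=2048/1277 E=3072/2501 G=1024/793 H=3072/3121] → run H
t=13: vr[A=1024/793 C=2048/1277 E=3072/2501 G=1024/793 H=4096/3121] → run E
t=14: vr[A=1024/793 C=2048/1277 E=4096/2501 G=1024/793 H=4096/3121] → run A
t=15: vr[A=1536/793 C=2048/1277 E=4096/2501 G=1024/793 H=4096/3121] → run G
t=16: vr[A=1536/793 C=2048/1277 E=4096/2501 G=1536/793 H=4096/3121] → run H
t=17: vr[A=1536/793 C=2048/1277 E=4096/2501 G=1536/793 H=5120/3121] → run C
t=18: vr[A=1536/793 C=3072/1277 E=4096/2501 G=1536/793 H=5120/3121] → run E
t=19: vr[A=1536/793 C=3072/1277 G=1536/793 H=5120/3121] → run H
t=20: vr[A=1536/793 C=3072/1277 G=1536/793 H=6144/3121] → run A
t=21: vr[A=2048/793 C=3072/1277 G=1536/793 H=6144/3121] → run G
t=22: vr[A=2048/793 C=3072/1277 H=6144/3121] → run H
t=23: vr[A=2048/793 C=3072/1277] → run C
t=24: vr[A=2048/793] → run A
t=25: vr[A=2560/793] → run A
t=26: vr[A=3072/793] → run A
t=27: vr[A=3584/793] → run A
t=28: (idle)
t=29: (idle)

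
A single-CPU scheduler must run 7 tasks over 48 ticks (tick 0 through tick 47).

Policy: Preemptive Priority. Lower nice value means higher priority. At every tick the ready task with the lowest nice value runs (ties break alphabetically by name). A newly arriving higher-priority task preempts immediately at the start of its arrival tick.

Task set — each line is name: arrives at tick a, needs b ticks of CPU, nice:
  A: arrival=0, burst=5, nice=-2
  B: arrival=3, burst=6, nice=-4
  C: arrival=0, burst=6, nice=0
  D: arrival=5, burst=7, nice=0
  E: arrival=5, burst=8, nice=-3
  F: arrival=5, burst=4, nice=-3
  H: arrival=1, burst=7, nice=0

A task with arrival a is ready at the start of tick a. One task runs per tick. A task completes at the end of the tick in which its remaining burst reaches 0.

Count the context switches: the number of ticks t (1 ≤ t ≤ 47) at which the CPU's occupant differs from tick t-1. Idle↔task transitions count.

context switches = 8

t=0: ready={A,C} → run A
t=1: ready={A,C,H} → run A
t=2: ready={A,C,H} → run A
t=3: ready={A,B,C,H} → run B
t=4: ready={A,B,C,H} → run B
t=5: ready={A,B,C,D,E,F,H} → run B
t=6: ready={A,B,C,D,E,F,H} → run B
t=7: ready={A,B,C,D,E,F,H} → run B
t=8: ready={A,B,C,D,E,F,H} → run B
t=9: ready={A,C,D,E,F,H} → run E
t=10: ready={A,C,D,E,F,H} → run E
t=11: ready={A,C,D,E,F,H} → run E
t=12: ready={A,C,D,E,F,H} → run E
t=13: ready={A,C,D,E,F,H} → run E
t=14: ready={A,C,D,E,F,H} → run E
t=15: ready={A,C,D,E,F,H} → run E
t=16: ready={A,C,D,E,F,H} → run E
t=17: ready={A,C,D,F,H} → run F
t=18: ready={A,C,D,F,H} → run F
t=19: ready={A,C,D,F,H} → run F
t=20: ready={A,C,D,F,H} → run F
t=21: ready={A,C,D,H} → run A
t=22: ready={A,C,D,H} → run A
t=23: ready={C,D,H} → run C
t=24: ready={C,D,H} → run C
t=25: ready={C,D,H} → run C
t=26: ready={C,D,H} → run C
t=27: ready={C,D,H} → run C
t=28: ready={C,D,H} → run C
t=29: ready={D,H} → run D
t=30: ready={D,H} → run D
t=31: ready={D,H} → run D
t=32: ready={D,H} → run D
t=33: ready={D,H} → run D
t=34: ready={D,H} → run D
t=35: ready={D,H} → run D
t=36: ready={H} → run H
t=37: ready={H} → run H
t=38: ready={H} → run H
t=39: ready={H} → run H
t=40: ready={H} → run H
t=41: ready={H} → run H
t=42: ready={H} → run H
t=43: (idle)
t=44: (idle)
t=45: (idle)
t=46: (idle)
t=47: (idle)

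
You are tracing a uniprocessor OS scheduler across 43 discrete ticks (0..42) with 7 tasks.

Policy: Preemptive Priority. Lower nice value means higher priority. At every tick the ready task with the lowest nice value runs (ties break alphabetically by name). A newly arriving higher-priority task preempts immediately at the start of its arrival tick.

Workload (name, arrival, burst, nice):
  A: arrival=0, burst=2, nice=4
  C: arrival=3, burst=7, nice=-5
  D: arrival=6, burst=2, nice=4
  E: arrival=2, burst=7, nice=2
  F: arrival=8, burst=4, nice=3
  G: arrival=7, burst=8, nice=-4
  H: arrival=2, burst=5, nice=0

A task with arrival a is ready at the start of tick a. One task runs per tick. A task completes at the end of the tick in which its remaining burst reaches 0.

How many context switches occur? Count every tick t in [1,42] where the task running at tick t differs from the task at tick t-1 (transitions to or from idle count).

context switches = 8

t=0: ready={A} → run A
t=1: ready={A} → run A
t=2: ready={E,H} → run H
t=3: ready={C,E,H} → run C
t=4: ready={C,E,H} → run C
t=5: ready={C,E,H} → run C
t=6: ready={C,D,E,H} → run C
t=7: ready={C,D,E,G,H} → run C
t=8: ready={C,D,E,F,G,H} → run C
t=9: ready={C,D,E,F,G,H} → run C
t=10: ready={D,E,F,G,H} → run G
t=11: ready={D,E,F,G,H} → run G
t=12: ready={D,E,F,G,H} → run G
t=13: ready={D,E,F,G,H} → run G
t=14: ready={D,E,F,G,H} → run G
t=15: ready={D,E,F,G,H} → run G
t=16: ready={D,E,F,G,H} → run G
t=17: ready={D,E,F,G,H} → run G
t=18: ready={D,E,F,H} → run H
t=19: ready={D,E,F,H} → run H
t=20: ready={D,E,F,H} → run H
t=21: ready={D,E,F,H} → run H
t=22: ready={D,E,F} → run E
t=23: ready={D,E,F} → run E
t=24: ready={D,E,F} → run E
t=25: ready={D,E,F} → run E
t=26: ready={D,E,F} → run E
t=27: ready={D,E,F} → run E
t=28: ready={D,E,F} → run E
t=29: ready={D,F} → run F
t=30: ready={D,F} → run F
t=31: ready={D,F} → run F
t=32: ready={D,F} → run F
t=33: ready={D} → run D
t=34: ready={D} → run D
t=35: (idle)
t=36: (idle)
t=37: (idle)
t=38: (idle)
t=39: (idle)
t=40: (idle)
t=41: (idle)
t=42: (idle)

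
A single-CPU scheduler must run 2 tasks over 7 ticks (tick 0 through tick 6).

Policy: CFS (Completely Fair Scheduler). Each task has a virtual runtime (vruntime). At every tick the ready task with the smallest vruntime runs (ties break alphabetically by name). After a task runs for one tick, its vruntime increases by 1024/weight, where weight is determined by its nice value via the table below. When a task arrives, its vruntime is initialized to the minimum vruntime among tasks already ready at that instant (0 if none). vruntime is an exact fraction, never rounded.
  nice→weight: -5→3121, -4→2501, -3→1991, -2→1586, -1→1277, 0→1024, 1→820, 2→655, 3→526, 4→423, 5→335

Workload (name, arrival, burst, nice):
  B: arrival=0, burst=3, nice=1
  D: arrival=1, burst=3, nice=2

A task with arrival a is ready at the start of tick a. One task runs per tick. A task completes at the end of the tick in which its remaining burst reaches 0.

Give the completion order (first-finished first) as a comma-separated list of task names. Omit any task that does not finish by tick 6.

t=0: vr[B=0] → run B
t=1: vr[B=256/205 D=256/205] → run B
t=2: vr[B=512/205 D=256/205] → run D
t=3: vr[B=512/205 D=15104/5371] → run B
t=4: vr[D=15104/5371] → run D
t=5: vr[D=117504/26855] → run D
t=6: (idle)

completion order = B, D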